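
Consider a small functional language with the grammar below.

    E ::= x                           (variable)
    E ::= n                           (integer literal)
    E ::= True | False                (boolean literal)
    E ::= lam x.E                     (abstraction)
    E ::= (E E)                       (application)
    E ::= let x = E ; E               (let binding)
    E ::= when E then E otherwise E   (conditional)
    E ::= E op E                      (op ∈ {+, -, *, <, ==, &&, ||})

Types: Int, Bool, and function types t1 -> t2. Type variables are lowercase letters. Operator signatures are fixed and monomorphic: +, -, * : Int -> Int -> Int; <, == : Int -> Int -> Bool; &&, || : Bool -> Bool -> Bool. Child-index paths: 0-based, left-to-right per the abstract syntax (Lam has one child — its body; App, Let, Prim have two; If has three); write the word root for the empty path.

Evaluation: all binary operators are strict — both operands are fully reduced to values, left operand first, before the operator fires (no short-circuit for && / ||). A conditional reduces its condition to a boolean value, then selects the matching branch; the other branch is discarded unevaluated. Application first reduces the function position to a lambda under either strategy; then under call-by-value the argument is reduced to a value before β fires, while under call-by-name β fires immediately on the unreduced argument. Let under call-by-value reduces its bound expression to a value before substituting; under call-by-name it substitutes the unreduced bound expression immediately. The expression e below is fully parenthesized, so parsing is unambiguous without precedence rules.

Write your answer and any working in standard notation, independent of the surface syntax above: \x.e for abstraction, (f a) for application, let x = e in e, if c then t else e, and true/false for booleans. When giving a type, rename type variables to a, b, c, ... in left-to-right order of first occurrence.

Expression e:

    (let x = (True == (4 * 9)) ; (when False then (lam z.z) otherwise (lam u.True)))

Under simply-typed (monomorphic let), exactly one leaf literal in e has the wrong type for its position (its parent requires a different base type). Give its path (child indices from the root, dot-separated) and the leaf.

Working:
  unify Bool ~ Int
  FAIL: mismatch Bool ~ Int

Answer: 0.0 : true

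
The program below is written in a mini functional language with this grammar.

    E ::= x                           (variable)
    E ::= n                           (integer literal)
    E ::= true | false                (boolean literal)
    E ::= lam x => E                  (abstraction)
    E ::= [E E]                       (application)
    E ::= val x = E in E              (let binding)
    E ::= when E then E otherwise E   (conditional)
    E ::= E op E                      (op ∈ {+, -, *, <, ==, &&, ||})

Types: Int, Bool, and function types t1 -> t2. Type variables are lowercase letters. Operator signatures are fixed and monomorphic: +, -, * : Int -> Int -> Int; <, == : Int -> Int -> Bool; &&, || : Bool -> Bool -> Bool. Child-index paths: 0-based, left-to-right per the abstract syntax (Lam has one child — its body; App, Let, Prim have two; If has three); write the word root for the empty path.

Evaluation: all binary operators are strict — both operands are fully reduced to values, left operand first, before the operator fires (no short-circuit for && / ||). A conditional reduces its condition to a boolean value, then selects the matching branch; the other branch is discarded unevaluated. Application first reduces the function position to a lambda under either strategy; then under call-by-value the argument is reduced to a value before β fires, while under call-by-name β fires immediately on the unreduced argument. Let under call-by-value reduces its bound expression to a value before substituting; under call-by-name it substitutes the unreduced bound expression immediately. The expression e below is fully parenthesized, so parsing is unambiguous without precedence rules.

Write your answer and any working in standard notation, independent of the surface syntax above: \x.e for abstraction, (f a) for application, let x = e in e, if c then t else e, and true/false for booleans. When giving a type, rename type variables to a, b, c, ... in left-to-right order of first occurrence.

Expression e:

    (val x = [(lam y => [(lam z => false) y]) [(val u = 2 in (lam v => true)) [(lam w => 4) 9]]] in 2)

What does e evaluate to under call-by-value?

Trace:
step 0: (let x = ((\y.((\z.false) y)) ((let u = 2 in (\v.true)) ((\w.4) 9))) in 2)
step 1: [let@0.1.0] (let x = ((\y.((\z.false) y)) ((\v.true) ((\w.4) 9))) in 2)
step 2: [beta@0.1.1] (let x = ((\y.((\z.false) y)) ((\v.true) 4)) in 2)
step 3: [beta@0.1] (let x = ((\y.((\z.false) y)) true) in 2)
step 4: [beta@0] (let x = ((\z.false) true) in 2)
step 5: [beta@0] (let x = false in 2)
step 6: [let@root] 2

Answer: 2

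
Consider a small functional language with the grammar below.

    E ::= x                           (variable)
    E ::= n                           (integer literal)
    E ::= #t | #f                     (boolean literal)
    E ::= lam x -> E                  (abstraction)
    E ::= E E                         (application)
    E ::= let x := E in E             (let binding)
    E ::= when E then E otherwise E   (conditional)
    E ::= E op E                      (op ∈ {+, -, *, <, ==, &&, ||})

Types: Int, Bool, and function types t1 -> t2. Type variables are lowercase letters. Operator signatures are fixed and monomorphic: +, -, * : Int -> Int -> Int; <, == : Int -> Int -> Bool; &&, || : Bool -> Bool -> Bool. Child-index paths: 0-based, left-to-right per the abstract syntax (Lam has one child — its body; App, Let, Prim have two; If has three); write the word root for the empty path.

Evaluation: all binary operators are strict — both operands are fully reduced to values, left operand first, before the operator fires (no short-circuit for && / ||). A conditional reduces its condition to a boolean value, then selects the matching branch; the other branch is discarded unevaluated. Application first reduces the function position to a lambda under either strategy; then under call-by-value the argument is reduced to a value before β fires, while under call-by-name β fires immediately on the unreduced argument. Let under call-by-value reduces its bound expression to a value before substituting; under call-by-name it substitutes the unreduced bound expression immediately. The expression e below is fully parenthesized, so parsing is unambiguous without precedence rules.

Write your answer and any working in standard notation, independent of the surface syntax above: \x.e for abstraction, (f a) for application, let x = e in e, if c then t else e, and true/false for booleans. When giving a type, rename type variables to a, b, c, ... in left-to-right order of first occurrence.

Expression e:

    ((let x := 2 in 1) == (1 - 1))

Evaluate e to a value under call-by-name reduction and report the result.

Answer: false

Derivation:
step 0: ((let x = 2 in 1) == (1 - 1))
step 1: [let@0] (1 == (1 - 1))
step 2: [delta@1] (1 == 0)
step 3: [delta@root] false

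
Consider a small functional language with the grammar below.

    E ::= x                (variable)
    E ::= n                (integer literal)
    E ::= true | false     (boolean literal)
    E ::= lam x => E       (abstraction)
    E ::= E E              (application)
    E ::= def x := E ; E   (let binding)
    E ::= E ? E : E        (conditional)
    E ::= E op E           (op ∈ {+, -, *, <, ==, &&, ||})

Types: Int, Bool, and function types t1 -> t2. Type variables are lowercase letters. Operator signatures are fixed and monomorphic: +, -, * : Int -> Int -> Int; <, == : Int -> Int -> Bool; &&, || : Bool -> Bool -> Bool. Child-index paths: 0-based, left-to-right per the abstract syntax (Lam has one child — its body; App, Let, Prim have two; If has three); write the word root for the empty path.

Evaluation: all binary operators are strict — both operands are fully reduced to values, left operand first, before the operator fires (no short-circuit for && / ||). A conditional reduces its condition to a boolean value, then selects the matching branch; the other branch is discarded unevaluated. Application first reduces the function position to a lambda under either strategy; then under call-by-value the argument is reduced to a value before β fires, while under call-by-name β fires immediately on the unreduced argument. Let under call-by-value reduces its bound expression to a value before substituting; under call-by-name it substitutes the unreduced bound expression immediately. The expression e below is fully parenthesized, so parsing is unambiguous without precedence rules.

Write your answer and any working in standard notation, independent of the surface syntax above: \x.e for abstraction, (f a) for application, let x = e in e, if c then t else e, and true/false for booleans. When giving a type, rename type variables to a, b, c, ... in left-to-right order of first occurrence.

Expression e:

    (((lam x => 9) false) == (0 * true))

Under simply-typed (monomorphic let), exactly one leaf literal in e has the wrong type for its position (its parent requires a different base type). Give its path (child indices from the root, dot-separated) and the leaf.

Answer: 1.1 : true

Working:
\x._ : a -> Int
  unify a -> Int ~ Bool -> b
  unify a ~ Bool
  unify Int ~ b
_ _ : Int
  unify Int ~ Int
  unify Int ~ Int
  unify Bool ~ Int
  FAIL: mismatch Bool ~ Int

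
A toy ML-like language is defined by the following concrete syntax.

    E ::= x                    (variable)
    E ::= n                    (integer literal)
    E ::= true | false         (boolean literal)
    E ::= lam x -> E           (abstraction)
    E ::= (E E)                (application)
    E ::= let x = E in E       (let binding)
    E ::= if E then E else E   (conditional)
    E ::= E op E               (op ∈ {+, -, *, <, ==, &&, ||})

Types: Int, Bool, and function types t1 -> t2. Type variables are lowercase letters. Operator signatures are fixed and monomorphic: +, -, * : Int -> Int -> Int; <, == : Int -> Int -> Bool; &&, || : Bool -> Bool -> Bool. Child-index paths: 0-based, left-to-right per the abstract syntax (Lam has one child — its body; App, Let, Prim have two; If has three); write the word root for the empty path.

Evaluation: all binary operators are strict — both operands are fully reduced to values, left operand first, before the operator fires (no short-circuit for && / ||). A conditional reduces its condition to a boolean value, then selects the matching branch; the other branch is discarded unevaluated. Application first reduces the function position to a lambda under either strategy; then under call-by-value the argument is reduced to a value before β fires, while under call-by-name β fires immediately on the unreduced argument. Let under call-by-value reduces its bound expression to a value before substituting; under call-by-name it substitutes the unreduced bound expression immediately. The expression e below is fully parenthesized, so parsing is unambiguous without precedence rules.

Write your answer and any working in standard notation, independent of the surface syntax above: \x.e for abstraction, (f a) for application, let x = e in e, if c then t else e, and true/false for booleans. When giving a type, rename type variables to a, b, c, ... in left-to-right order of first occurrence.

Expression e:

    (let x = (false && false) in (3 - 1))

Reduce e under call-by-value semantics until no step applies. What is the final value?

Trace:
step 0: (let x = (false && false) in (3 - 1))
step 1: [delta@0] (let x = false in (3 - 1))
step 2: [let@root] (3 - 1)
step 3: [delta@root] 2

Answer: 2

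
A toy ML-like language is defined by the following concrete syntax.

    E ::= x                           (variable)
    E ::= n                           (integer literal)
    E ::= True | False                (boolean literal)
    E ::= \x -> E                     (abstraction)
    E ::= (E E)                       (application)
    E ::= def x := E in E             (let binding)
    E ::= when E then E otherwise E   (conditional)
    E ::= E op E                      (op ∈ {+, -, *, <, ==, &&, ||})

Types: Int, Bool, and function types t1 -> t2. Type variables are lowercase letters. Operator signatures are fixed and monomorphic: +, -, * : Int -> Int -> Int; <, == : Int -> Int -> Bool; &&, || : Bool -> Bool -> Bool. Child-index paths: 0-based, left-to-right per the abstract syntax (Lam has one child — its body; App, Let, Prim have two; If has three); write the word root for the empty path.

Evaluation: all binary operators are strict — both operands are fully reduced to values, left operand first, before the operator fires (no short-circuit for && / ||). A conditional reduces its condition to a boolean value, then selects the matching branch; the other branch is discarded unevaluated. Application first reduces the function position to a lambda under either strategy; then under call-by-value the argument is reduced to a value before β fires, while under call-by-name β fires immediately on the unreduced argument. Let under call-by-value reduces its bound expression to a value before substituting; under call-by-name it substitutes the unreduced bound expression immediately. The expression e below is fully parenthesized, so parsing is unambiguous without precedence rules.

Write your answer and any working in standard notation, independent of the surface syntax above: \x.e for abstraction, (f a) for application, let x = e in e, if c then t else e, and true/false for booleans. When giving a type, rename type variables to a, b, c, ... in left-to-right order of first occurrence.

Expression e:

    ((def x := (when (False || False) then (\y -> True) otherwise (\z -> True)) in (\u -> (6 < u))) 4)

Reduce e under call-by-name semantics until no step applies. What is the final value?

Answer: false

Derivation:
step 0: ((let x = (if (false || false) then (\y.true) else (\z.true)) in (\u.(6 < u))) 4)
step 1: [let@0] ((\u.(6 < u)) 4)
step 2: [beta@root] (6 < 4)
step 3: [delta@root] false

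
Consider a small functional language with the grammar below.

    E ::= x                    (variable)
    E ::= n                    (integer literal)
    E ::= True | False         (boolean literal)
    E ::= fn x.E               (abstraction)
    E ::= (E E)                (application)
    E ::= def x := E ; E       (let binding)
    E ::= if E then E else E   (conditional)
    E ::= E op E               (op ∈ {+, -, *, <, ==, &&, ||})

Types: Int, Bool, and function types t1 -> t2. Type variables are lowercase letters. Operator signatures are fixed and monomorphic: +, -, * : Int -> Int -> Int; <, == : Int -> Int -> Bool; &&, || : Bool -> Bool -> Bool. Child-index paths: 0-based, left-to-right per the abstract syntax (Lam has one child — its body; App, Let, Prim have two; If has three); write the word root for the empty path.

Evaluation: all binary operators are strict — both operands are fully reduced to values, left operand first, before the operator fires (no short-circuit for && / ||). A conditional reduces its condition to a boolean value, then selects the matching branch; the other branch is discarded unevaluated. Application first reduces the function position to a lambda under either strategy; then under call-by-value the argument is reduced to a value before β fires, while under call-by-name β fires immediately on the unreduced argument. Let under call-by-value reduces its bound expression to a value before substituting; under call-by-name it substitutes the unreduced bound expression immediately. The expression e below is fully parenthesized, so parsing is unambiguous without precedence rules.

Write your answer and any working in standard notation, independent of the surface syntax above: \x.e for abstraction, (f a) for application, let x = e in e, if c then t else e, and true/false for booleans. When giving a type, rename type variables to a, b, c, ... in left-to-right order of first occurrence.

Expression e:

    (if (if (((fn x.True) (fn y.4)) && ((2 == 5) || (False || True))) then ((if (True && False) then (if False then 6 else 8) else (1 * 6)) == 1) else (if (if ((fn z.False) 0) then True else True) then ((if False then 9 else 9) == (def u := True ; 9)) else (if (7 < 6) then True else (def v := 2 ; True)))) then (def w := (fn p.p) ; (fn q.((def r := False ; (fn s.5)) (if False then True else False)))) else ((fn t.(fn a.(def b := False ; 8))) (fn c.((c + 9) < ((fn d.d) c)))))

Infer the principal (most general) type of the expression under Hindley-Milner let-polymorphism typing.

Answer: a -> Int

Derivation:
\x._ : a -> Bool
\y._ : b -> Int
  unify a -> Bool ~ (b -> Int) -> c
  unify a ~ b -> Int
  unify Bool ~ c
_ _ : Bool
  unify Bool ~ Bool
  unify Int ~ Int
  unify Int ~ Int
  unify Bool ~ Bool
  unify Bool ~ Bool
  unify Bool ~ Bool
  unify Bool ~ Bool
  unify Bool ~ Bool
  unify Bool ~ Bool
  unify Bool ~ Bool
  unify Bool ~ Bool
  unify Bool ~ Bool
  unify Bool ~ Bool
  unify Int ~ Int
  unify Int ~ Int
  unify Int ~ Int
  unify Int ~ Int
  unify Int ~ Int
  unify Int ~ Int
\z._ : d -> Bool
  unify d -> Bool ~ Int -> e
  unify d ~ Int
  unify Bool ~ e
_ _ : Bool
  unify Bool ~ Bool
  unify Bool ~ Bool
  unify Bool ~ Bool
  unify Bool ~ Bool
  unify Int ~ Int
  unify Int ~ Int
let u : Bool
  unify Int ~ Int
  unify Int ~ Int
  unify Int ~ Int
  unify Bool ~ Bool
let v : Int
  unify Bool ~ Bool
  unify Bool ~ Bool
  unify Bool ~ Bool
  unify Bool ~ Bool
p : f
\p._ : f -> f
let w : forall. f -> f
let r : Bool
\s._ : h -> Int
  unify Bool ~ Bool
  unify Bool ~ Bool
  unify h -> Int ~ Bool -> i
  unify h ~ Bool
  unify Int ~ i
_ _ : Int
\q._ : g -> Int
let b : Bool
\a._ : k -> Int
\t._ : j -> k -> Int
c : l
  unify l ~ Int
  unify Int ~ Int
  unify Int ~ Int
d : m
\d._ : m -> m
c : Int
  unify m -> m ~ Int -> n
  unify m ~ Int
  unify Int ~ n
_ _ : Int
  unify Int ~ Int
\c._ : Int -> Bool
  unify j -> k -> Int ~ (Int -> Bool) -> o
  unify j ~ Int -> Bool
  unify k -> Int ~ o
_ _ : k -> Int
  unify g -> Int ~ k -> Int
  unify g ~ k
  unify Int ~ Int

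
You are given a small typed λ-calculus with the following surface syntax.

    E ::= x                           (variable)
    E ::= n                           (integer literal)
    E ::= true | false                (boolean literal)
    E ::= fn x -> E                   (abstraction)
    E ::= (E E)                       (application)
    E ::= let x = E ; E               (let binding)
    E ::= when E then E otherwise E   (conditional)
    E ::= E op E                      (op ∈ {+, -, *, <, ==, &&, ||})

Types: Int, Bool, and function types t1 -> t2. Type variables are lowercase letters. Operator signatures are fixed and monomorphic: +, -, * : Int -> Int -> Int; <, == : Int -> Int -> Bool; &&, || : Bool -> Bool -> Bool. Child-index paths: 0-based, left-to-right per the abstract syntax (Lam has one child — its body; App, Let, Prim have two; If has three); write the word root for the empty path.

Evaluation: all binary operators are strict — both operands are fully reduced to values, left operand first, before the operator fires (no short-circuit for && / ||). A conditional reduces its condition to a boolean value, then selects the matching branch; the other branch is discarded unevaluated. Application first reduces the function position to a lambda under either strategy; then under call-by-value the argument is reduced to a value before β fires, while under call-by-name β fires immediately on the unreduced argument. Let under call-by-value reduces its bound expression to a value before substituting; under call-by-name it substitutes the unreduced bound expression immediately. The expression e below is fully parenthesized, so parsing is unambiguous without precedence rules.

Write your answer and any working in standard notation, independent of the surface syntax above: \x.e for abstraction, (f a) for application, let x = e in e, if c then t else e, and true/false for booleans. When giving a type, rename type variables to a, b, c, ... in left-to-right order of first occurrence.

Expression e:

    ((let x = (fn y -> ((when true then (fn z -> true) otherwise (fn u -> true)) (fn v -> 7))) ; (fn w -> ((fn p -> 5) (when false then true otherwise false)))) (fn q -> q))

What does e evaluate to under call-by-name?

Answer: 5

Derivation:
step 0: ((let x = (\y.((if true then (\z.true) else (\u.true)) (\v.7))) in (\w.((\p.5) (if false then true else false)))) (\q.q))
step 1: [let@0] ((\w.((\p.5) (if false then true else false))) (\q.q))
step 2: [beta@root] ((\p.5) (if false then true else false))
step 3: [beta@root] 5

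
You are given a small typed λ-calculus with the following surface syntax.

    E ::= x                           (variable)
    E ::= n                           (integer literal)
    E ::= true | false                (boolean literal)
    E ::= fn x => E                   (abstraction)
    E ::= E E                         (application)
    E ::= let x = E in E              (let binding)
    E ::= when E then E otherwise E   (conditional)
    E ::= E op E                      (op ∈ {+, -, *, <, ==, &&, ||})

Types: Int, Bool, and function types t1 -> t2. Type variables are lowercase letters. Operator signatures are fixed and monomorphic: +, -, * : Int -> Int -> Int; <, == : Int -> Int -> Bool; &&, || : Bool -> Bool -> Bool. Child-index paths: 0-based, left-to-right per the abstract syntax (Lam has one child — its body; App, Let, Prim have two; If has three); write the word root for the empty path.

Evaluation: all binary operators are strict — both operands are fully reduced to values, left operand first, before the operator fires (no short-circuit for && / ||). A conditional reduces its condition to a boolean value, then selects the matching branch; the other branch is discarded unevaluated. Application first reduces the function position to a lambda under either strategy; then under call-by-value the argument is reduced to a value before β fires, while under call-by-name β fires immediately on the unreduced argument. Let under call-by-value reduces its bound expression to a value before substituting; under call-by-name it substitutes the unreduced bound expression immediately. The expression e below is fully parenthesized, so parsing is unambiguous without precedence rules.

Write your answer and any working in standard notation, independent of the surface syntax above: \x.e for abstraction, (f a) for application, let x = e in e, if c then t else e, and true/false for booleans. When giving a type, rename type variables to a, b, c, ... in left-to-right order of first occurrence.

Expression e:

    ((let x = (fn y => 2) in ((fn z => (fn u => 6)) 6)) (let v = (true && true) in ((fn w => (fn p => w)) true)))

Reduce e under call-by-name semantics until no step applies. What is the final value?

Derivation:
step 0: ((let x = (\y.2) in ((\z.(\u.6)) 6)) (let v = (true && true) in ((\w.(\p.w)) true)))
step 1: [let@0] (((\z.(\u.6)) 6) (let v = (true && true) in ((\w.(\p.w)) true)))
step 2: [beta@0] ((\u.6) (let v = (true && true) in ((\w.(\p.w)) true)))
step 3: [beta@root] 6

Answer: 6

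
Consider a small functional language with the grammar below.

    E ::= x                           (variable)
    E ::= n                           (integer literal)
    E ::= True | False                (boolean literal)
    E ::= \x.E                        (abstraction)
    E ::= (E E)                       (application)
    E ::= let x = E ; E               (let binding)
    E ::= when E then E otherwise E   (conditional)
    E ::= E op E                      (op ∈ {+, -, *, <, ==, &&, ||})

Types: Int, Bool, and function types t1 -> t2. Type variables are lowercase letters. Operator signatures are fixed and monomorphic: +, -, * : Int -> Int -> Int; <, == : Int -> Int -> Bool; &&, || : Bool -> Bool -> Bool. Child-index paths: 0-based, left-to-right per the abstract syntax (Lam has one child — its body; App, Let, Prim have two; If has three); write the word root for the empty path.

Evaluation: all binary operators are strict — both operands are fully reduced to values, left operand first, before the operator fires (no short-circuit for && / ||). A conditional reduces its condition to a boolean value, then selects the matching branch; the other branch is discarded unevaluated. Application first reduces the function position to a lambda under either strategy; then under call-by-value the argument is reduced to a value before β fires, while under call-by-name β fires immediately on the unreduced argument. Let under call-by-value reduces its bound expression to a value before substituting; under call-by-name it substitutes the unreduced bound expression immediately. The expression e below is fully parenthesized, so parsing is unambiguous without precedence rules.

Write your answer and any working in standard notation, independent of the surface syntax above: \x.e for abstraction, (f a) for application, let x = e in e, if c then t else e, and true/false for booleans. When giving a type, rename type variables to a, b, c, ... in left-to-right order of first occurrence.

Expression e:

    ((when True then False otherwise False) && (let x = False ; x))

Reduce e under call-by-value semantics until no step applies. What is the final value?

Trace:
step 0: ((if true then false else false) && (let x = false in x))
step 1: [if@0] (false && (let x = false in x))
step 2: [let@1] (false && false)
step 3: [delta@root] false

Answer: false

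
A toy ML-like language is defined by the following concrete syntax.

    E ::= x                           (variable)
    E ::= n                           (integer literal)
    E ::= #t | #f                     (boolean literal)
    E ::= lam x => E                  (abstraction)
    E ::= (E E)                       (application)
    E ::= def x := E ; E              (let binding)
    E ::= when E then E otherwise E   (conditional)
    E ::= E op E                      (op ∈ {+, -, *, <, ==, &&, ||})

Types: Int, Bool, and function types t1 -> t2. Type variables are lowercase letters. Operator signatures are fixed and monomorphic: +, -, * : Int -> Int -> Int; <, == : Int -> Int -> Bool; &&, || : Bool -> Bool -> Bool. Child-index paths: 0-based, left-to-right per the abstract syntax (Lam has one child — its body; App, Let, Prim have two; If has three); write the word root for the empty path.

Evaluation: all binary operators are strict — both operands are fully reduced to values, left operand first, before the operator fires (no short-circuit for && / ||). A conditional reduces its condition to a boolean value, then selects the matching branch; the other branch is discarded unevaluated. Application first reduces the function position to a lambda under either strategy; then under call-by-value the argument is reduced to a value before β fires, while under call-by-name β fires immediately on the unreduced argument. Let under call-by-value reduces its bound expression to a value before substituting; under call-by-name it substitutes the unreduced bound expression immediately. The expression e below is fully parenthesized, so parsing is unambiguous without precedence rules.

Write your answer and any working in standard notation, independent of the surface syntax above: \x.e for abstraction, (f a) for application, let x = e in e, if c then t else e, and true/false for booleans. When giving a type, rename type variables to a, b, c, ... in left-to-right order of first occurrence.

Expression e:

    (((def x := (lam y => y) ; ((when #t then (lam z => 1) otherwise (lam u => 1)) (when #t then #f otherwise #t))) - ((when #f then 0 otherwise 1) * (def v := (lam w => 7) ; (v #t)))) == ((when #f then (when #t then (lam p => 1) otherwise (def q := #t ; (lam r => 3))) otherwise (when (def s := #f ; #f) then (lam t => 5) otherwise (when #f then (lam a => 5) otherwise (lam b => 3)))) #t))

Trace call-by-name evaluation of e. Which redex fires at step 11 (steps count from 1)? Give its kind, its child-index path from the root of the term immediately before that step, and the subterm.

Trace:
step 0: (((let x = (\y.y) in ((if true then (\z.1) else (\u.1)) (if true then false else true))) - ((if false then 0 else 1) * (let v = (\w.7) in (v true)))) == ((if false then (if true then (\p.1) else (let q = true in (\r.3))) else (if (let s = false in false) then (\t.5) else (if false then (\a.5) else (\b.3)))) true))
step 1: [let@0.0] ((((if true then (\z.1) else (\u.1)) (if true then false else true)) - ((if false then 0 else 1) * (let v = (\w.7) in (v true)))) == ((if false then (if true then (\p.1) else (let q = true in (\r.3))) else (if (let s = false in false) then (\t.5) else (if false then (\a.5) else (\b.3)))) true))
step 2: [if@0.0.0] ((((\z.1) (if true then false else true)) - ((if false then 0 else 1) * (let v = (\w.7) in (v true)))) == ((if false then (if true then (\p.1) else (let q = true in (\r.3))) else (if (let s = false in false) then (\t.5) else (if false then (\a.5) else (\b.3)))) true))
step 3: [beta@0.0] ((1 - ((if false then 0 else 1) * (let v = (\w.7) in (v true)))) == ((if false then (if true then (\p.1) else (let q = true in (\r.3))) else (if (let s = false in false) then (\t.5) else (if false then (\a.5) else (\b.3)))) true))
step 4: [if@0.1.0] ((1 - (1 * (let v = (\w.7) in (v true)))) == ((if false then (if true then (\p.1) else (let q = true in (\r.3))) else (if (let s = false in false) then (\t.5) else (if false then (\a.5) else (\b.3)))) true))
step 5: [let@0.1.1] ((1 - (1 * ((\w.7) true))) == ((if false then (if true then (\p.1) else (let q = true in (\r.3))) else (if (let s = false in false) then (\t.5) else (if false then (\a.5) else (\b.3)))) true))
step 6: [beta@0.1.1] ((1 - (1 * 7)) == ((if false then (if true then (\p.1) else (let q = true in (\r.3))) else (if (let s = false in false) then (\t.5) else (if false then (\a.5) else (\b.3)))) true))
step 7: [delta@0.1] ((1 - 7) == ((if false then (if true then (\p.1) else (let q = true in (\r.3))) else (if (let s = false in false) then (\t.5) else (if false then (\a.5) else (\b.3)))) true))
step 8: [delta@0] (-6 == ((if false then (if true then (\p.1) else (let q = true in (\r.3))) else (if (let s = false in false) then (\t.5) else (if false then (\a.5) else (\b.3)))) true))
step 9: [if@1.0] (-6 == ((if (let s = false in false) then (\t.5) else (if false then (\a.5) else (\b.3))) true))
step 10: [let@1.0.0] (-6 == ((if false then (\t.5) else (if false then (\a.5) else (\b.3))) true))
step 11: [if@1.0] (-6 == ((if false then (\a.5) else (\b.3)) true))

Answer: if at 1.0 : (if false then (\t.5) else (if false then (\a.5) else (\b.3)))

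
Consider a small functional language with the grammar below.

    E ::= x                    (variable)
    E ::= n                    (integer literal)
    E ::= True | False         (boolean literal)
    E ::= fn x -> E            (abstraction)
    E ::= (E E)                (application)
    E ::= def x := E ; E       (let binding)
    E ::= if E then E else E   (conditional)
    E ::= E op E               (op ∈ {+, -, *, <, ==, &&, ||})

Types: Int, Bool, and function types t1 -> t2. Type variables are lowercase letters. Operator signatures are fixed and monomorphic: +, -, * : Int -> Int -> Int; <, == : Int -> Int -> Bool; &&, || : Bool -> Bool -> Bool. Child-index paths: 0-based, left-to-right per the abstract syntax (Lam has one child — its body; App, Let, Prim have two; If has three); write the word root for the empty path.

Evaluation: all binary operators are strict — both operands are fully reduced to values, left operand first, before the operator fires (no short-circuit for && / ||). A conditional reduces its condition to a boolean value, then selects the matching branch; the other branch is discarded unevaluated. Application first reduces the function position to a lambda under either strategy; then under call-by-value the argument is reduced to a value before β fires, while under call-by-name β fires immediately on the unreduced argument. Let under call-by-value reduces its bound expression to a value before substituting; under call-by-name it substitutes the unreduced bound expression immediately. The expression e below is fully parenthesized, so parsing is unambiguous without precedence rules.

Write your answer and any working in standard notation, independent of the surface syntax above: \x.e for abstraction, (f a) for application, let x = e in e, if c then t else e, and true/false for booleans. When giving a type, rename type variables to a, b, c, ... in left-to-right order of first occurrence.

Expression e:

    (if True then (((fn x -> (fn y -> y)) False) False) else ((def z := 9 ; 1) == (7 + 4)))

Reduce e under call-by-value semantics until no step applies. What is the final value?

Answer: false

Derivation:
step 0: (if true then (((\x.(\y.y)) false) false) else ((let z = 9 in 1) == (7 + 4)))
step 1: [if@root] (((\x.(\y.y)) false) false)
step 2: [beta@0] ((\y.y) false)
step 3: [beta@root] false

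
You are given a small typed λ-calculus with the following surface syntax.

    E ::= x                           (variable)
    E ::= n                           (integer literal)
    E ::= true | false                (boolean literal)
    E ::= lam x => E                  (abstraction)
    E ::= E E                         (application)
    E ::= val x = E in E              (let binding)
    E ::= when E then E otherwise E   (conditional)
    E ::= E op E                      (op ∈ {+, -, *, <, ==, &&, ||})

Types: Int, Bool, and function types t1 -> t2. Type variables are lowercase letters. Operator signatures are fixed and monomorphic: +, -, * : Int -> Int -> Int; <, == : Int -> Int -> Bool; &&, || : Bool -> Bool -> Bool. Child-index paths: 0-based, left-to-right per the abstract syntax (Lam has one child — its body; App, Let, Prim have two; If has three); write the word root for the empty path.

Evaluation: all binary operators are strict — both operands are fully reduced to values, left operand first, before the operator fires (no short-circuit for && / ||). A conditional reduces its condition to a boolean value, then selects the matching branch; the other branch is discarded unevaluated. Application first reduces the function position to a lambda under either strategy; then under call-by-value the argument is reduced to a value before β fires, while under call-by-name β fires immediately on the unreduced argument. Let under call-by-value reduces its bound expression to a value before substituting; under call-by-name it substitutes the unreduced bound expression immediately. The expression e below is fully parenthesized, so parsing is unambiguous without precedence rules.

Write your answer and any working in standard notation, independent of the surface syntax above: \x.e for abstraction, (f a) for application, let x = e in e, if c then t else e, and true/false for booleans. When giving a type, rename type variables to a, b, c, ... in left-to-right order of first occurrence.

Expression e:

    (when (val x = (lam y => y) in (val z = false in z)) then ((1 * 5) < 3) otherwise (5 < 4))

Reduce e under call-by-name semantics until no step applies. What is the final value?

Working:
step 0: (if (let x = (\y.y) in (let z = false in z)) then ((1 * 5) < 3) else (5 < 4))
step 1: [let@0] (if (let z = false in z) then ((1 * 5) < 3) else (5 < 4))
step 2: [let@0] (if false then ((1 * 5) < 3) else (5 < 4))
step 3: [if@root] (5 < 4)
step 4: [delta@root] false

Answer: false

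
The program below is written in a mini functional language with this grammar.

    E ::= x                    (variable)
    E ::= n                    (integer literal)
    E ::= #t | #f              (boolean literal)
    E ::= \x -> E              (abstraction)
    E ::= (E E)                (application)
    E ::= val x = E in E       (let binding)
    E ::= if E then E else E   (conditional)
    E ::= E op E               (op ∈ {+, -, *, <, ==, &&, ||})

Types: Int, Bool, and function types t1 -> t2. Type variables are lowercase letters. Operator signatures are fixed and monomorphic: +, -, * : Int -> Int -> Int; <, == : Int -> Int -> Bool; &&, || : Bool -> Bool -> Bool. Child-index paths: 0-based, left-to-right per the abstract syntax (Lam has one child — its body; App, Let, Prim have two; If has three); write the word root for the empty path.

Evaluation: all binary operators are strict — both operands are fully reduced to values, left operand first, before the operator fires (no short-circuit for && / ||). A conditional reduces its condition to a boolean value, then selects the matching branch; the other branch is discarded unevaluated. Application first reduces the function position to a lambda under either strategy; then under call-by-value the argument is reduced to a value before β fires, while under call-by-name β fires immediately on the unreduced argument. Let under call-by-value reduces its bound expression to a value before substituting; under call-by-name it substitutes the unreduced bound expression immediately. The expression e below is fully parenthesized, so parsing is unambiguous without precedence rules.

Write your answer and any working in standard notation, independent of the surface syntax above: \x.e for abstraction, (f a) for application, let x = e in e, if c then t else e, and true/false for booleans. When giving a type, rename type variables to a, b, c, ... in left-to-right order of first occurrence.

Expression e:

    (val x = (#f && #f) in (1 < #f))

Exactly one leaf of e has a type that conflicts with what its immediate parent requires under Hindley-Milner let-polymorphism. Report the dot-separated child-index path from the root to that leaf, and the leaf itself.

Answer: 1.1 : false

Derivation:
  unify Bool ~ Bool
  unify Bool ~ Bool
let x : Bool
  unify Int ~ Int
  unify Bool ~ Int
  FAIL: mismatch Bool ~ Int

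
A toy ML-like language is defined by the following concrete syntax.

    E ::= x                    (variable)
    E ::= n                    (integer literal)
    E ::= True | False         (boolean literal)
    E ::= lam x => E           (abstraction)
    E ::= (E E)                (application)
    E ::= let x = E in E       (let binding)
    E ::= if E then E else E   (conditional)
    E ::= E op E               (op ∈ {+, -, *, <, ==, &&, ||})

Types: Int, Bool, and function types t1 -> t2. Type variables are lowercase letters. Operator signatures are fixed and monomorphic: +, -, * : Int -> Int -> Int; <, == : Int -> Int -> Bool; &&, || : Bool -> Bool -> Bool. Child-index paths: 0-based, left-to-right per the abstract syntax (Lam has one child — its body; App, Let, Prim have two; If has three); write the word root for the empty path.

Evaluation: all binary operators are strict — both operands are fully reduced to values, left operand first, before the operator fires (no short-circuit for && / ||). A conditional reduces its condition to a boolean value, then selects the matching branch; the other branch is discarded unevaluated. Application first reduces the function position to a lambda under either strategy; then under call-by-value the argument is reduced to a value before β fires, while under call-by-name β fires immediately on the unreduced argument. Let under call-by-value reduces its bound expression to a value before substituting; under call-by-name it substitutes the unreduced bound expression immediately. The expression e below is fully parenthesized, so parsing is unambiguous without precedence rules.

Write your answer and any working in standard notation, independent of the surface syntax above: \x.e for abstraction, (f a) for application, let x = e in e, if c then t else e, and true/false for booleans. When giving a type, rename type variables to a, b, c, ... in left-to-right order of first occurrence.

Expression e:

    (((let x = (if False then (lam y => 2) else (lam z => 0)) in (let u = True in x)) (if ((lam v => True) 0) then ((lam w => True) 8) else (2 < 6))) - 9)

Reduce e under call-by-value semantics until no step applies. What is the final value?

Answer: -9

Working:
step 0: (((let x = (if false then (\y.2) else (\z.0)) in (let u = true in x)) (if ((\v.true) 0) then ((\w.true) 8) else (2 < 6))) - 9)
step 1: [if@0.0.0] (((let x = (\z.0) in (let u = true in x)) (if ((\v.true) 0) then ((\w.true) 8) else (2 < 6))) - 9)
step 2: [let@0.0] (((let u = true in (\z.0)) (if ((\v.true) 0) then ((\w.true) 8) else (2 < 6))) - 9)
step 3: [let@0.0] (((\z.0) (if ((\v.true) 0) then ((\w.true) 8) else (2 < 6))) - 9)
step 4: [beta@0.1.0] (((\z.0) (if true then ((\w.true) 8) else (2 < 6))) - 9)
step 5: [if@0.1] (((\z.0) ((\w.true) 8)) - 9)
step 6: [beta@0.1] (((\z.0) true) - 9)
step 7: [beta@0] (0 - 9)
step 8: [delta@root] -9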